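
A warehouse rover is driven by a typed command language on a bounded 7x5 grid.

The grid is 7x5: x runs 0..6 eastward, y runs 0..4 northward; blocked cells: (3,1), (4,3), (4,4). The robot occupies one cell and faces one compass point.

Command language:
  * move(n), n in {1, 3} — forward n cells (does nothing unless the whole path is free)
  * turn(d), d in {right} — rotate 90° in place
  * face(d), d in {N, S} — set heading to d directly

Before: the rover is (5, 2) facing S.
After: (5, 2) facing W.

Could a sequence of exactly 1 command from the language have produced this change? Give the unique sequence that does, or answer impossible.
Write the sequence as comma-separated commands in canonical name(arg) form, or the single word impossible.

key: (5,2) unchanged — the single command moves nothing
t0: (5, 2) facing S
[1] after turn(right): (5, 2) facing W
uniquely the one of 5 1-step routes that fits.

turn(right)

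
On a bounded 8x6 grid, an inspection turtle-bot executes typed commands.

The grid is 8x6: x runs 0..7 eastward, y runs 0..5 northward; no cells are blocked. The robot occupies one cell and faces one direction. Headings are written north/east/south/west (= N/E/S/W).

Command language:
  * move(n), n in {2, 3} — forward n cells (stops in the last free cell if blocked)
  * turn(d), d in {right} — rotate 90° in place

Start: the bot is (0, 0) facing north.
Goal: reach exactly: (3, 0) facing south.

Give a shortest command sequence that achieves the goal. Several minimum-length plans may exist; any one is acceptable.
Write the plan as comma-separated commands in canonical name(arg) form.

turn(right), move(3), turn(right)

begin: (0, 0) facing north
step 1 (turn(right)): (0, 0) facing east
step 2 (move(3)): (3, 0) facing east
step 3 (turn(right)): (3, 0) facing south
minimal: 3 command(s), checked below 3.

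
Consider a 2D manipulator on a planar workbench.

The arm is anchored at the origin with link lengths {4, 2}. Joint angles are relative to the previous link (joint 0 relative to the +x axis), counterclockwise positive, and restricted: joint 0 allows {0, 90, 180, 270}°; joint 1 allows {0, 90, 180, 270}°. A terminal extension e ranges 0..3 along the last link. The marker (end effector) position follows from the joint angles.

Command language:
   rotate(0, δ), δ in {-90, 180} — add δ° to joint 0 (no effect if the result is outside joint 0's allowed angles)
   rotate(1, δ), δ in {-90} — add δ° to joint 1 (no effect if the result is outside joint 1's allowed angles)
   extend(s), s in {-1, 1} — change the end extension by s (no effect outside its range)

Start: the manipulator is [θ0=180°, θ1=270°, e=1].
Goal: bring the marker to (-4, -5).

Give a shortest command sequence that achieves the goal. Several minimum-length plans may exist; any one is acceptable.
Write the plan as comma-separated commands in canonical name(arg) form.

extend(1), extend(1), rotate(1, -90), rotate(1, -90)

begin: [θ0=180°, θ1=270°, e=1]
1. extend(1) → [θ0=180°, θ1=270°, e=2]
2. extend(1) → [θ0=180°, θ1=270°, e=3]
3. rotate(1, -90) → [θ0=180°, θ1=180°, e=3]
4. rotate(1, -90) → [θ0=180°, θ1=90°, e=3]
no 3-step plan works, so 4 is optimal.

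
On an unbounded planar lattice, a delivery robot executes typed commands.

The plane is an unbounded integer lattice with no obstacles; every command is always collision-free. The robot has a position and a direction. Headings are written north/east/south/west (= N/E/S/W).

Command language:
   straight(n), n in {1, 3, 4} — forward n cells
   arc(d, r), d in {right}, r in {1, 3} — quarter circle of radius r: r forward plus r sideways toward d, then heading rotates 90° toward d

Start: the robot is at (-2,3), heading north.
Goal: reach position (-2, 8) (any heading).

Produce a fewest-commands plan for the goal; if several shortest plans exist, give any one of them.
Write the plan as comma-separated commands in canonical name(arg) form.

straight(4), straight(1)

start: at (-2,3), heading north
step 1 (straight(4)): at (-2,7), heading north
step 2 (straight(1)): at (-2,8), heading north
no 1-step plan works, so 2 is optimal.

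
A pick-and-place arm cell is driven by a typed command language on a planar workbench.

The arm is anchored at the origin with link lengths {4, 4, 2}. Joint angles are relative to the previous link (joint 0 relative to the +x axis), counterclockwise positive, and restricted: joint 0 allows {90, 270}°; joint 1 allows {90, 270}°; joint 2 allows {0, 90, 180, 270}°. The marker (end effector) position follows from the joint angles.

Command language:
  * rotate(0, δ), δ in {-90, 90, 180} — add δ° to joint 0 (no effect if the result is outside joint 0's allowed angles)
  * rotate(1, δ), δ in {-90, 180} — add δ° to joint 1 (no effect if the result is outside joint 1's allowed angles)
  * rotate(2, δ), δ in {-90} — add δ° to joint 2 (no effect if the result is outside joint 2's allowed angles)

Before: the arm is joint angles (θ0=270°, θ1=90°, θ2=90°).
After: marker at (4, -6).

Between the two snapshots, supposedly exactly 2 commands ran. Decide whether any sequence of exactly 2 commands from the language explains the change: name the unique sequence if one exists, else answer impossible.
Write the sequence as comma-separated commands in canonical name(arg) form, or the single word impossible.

rotate(2, -90), rotate(2, -90)

start: joint angles (θ0=270°, θ1=90°, θ2=90°)
step 1 (rotate(2, -90)): joint angles (θ0=270°, θ1=90°, θ2=0°)
step 2 (rotate(2, -90)): joint angles (θ0=270°, θ1=90°, θ2=270°)
no other 2-command option fits: unique.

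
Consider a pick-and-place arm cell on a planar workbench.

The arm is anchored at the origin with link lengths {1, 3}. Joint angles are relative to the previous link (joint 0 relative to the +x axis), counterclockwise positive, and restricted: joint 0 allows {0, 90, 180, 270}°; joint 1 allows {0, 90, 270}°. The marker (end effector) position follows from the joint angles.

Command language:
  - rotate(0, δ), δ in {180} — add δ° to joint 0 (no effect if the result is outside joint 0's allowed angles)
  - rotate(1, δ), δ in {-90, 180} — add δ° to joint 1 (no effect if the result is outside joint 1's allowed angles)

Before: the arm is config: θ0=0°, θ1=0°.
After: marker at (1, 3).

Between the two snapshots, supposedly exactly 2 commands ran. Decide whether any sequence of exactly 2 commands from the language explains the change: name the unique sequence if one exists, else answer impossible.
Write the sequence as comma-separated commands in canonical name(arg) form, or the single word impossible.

rotate(1, -90), rotate(1, 180)

key: order matters: swapping rotate(1, -90) and rotate(1, 180) lands elsewhere
initial: config: θ0=0°, θ1=0°
[1] after rotate(1, -90): config: θ0=0°, θ1=270°
[2] after rotate(1, 180): config: θ0=0°, θ1=90°
no other 2-command option fits: unique.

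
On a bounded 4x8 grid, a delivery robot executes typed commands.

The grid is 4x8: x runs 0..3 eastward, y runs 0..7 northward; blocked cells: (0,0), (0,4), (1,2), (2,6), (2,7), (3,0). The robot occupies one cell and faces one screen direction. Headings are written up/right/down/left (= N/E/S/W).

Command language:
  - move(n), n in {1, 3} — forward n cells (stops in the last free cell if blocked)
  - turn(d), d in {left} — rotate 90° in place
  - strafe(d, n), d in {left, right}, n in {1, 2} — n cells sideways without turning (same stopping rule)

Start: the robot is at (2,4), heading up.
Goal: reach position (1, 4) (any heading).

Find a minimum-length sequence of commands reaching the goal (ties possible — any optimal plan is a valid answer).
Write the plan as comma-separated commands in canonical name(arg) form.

strafe(left, 2)

start: at (2,4), heading up
[1] after strafe(left, 2): at (1,4), heading up
shorter routes all fall short; 1 is best.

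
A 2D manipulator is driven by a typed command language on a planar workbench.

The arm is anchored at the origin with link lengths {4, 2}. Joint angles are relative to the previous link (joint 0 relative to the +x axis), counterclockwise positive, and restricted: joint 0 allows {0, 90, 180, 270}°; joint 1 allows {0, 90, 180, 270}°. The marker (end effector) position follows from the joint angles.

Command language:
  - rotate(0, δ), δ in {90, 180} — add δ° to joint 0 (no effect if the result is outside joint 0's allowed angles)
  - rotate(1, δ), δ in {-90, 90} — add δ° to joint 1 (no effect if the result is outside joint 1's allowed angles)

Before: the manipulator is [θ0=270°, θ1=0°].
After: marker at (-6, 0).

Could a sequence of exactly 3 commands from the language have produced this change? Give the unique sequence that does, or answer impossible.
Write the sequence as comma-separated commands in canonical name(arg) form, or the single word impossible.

start: [θ0=270°, θ1=0°]
step 1 (rotate(0, 90)): [θ0=0°, θ1=0°]
step 2 (rotate(0, 90)): [θ0=90°, θ1=0°]
step 3 (rotate(0, 90)): [θ0=180°, θ1=0°]
all 64 alternatives checked — unique.

rotate(0, 90), rotate(0, 90), rotate(0, 90)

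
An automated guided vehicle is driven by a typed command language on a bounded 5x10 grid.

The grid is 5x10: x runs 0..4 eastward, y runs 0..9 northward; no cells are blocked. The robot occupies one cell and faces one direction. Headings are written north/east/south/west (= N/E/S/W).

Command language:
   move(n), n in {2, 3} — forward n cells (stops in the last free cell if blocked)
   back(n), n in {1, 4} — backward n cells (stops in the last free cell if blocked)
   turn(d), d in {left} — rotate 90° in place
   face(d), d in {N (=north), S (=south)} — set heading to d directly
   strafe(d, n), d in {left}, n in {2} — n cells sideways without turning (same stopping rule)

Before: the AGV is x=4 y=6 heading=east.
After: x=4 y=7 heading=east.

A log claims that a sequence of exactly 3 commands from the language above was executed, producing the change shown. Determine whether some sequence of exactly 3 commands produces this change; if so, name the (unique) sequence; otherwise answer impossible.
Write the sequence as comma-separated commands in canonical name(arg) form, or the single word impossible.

face(S), back(1), turn(left)

key: running turn(left) before face(S) would end elsewhere — order is forced
initial: x=4 y=6 heading=east
t=1 face(S) ⇒ x=4 y=6 heading=south
t=2 back(1) ⇒ x=4 y=7 heading=south
t=3 turn(left) ⇒ x=4 y=7 heading=east
uniquely the one of 512 3-step routes that fits.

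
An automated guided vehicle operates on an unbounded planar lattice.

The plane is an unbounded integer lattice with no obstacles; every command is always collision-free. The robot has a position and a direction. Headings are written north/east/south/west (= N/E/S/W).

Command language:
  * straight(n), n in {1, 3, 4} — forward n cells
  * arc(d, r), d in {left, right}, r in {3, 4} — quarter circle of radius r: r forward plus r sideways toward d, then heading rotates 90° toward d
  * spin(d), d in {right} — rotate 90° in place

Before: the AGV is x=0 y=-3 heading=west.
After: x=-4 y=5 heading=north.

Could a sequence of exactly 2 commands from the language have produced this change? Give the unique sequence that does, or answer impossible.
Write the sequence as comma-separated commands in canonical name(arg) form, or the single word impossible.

arc(right, 4), straight(4)

key: order matters: swapping arc(right, 4) and straight(4) lands elsewhere
initial: x=0 y=-3 heading=west
t=1 arc(right, 4) ⇒ x=-4 y=1 heading=north
t=2 straight(4) ⇒ x=-4 y=5 heading=north
no other 2-command option fits: unique.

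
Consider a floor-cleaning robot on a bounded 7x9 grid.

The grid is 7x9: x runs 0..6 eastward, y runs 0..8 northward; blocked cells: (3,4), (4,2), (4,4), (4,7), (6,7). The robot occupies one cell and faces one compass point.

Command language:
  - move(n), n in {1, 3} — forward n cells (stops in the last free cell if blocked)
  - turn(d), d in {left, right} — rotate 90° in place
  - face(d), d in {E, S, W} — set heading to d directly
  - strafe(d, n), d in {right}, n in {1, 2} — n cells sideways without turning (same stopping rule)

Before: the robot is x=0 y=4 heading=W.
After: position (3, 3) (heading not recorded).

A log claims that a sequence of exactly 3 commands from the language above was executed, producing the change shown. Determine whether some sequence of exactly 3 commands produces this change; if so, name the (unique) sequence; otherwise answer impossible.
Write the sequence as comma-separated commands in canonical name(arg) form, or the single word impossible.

face(E), strafe(right, 1), move(3)

key: order matters: swapping face(E) and move(3) lands elsewhere
from: x=0 y=4 heading=W
t=1 face(E) ⇒ x=0 y=4 heading=E
t=2 strafe(right, 1) ⇒ x=0 y=3 heading=E
t=3 move(3) ⇒ x=3 y=3 heading=E
all 729 alternatives checked — unique.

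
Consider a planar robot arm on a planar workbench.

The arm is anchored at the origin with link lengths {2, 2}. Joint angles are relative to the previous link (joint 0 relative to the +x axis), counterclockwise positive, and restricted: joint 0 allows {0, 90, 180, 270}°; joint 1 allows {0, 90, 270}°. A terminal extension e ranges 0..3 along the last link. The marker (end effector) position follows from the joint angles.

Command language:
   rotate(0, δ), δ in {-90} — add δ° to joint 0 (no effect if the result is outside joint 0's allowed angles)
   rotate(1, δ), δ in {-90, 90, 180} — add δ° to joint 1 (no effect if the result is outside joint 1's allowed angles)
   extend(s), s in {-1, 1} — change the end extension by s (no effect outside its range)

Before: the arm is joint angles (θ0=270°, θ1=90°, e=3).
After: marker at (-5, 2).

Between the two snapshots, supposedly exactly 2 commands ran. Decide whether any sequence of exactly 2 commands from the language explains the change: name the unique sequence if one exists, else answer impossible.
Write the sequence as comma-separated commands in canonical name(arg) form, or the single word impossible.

start: joint angles (θ0=270°, θ1=90°, e=3)
[1] after rotate(0, -90): joint angles (θ0=180°, θ1=90°, e=3)
[2] after rotate(0, -90): joint angles (θ0=90°, θ1=90°, e=3)
uniquely the one of 36 2-step routes that fits.

rotate(0, -90), rotate(0, -90)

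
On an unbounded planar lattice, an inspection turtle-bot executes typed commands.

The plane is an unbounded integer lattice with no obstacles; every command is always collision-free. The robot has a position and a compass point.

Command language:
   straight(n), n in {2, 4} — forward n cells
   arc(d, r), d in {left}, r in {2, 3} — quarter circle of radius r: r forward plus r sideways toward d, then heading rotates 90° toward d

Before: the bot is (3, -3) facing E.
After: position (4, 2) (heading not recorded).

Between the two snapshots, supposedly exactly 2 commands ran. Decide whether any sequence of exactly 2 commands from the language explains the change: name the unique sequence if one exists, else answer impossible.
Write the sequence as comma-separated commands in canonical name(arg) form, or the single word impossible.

arc(left, 3), arc(left, 2)

key: order matters: swapping arc(left, 3) and arc(left, 2) lands elsewhere
initial: (3, -3) facing E
[1] after arc(left, 3): (6, 0) facing N
[2] after arc(left, 2): (4, 2) facing W
no rival 2-sequence matches.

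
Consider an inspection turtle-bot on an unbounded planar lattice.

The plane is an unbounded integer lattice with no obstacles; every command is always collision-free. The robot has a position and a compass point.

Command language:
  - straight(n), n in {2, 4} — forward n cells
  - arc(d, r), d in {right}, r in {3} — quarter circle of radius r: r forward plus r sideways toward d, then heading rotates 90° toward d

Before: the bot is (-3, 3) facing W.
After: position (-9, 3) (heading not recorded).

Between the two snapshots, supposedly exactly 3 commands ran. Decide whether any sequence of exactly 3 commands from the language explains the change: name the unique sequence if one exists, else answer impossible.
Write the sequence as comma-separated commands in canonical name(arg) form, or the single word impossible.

straight(2), straight(2), straight(2)

start: (-3, 3) facing W
step 1 (straight(2)): (-5, 3) facing W
step 2 (straight(2)): (-7, 3) facing W
step 3 (straight(2)): (-9, 3) facing W
all 27 alternatives checked — unique.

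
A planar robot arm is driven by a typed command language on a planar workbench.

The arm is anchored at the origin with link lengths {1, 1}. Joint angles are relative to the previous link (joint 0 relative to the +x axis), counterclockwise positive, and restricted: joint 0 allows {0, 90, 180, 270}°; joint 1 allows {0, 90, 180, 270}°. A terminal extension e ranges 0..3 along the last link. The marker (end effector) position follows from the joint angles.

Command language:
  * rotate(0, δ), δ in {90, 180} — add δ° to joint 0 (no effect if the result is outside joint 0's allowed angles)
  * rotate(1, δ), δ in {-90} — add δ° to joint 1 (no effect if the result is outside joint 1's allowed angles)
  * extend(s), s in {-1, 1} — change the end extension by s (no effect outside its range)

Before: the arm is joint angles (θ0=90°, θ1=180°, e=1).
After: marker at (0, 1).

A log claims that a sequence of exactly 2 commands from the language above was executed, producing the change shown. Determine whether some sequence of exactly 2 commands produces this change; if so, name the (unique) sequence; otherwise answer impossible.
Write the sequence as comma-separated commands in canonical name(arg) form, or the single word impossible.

rotate(0, 90), rotate(0, 90)

t0: joint angles (θ0=90°, θ1=180°, e=1)
[1] after rotate(0, 90): joint angles (θ0=180°, θ1=180°, e=1)
[2] after rotate(0, 90): joint angles (θ0=270°, θ1=180°, e=1)
no rival 2-sequence matches.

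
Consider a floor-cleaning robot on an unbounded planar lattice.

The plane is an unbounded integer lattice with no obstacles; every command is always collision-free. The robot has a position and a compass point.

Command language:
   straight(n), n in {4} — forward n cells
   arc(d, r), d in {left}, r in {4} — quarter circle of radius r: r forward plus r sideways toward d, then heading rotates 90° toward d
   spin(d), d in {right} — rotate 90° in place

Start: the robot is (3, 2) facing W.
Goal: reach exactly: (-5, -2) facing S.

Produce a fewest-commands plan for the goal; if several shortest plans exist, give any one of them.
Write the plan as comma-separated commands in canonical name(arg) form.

begin: (3, 2) facing W
1. straight(4) → (-1, 2) facing W
2. arc(left, 4) → (-5, -2) facing S
no 1-step plan works, so 2 is optimal.

straight(4), arc(left, 4)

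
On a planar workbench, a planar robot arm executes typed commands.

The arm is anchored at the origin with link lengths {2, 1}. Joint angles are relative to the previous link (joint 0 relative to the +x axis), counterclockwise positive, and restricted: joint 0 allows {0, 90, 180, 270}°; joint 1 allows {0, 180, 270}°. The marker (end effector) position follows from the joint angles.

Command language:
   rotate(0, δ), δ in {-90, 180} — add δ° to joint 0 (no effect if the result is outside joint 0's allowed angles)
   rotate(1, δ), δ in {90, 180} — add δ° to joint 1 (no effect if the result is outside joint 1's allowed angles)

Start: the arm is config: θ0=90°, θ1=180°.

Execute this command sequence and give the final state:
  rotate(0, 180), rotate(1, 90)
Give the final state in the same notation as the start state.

initial: config: θ0=90°, θ1=180°
[1] after rotate(0, 180): config: θ0=270°, θ1=180°
[2] after rotate(1, 90): config: θ0=270°, θ1=270°

config: θ0=270°, θ1=270°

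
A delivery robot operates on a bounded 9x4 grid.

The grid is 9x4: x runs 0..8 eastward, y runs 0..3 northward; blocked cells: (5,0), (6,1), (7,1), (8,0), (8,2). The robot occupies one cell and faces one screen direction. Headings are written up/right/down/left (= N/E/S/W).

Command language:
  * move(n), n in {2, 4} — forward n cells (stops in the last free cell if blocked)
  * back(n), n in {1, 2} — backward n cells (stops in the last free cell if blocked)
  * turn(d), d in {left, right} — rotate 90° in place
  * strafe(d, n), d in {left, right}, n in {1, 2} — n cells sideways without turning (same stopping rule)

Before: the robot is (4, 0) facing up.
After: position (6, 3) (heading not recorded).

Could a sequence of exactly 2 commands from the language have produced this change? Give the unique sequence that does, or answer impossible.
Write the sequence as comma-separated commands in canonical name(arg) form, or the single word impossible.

key: move(4) runs into the grid edge before its full distance
begin: (4, 0) facing up
[1] after move(4): (4, 3) facing up
[2] after strafe(right, 2): (6, 3) facing up
uniquely the one of 100 2-step routes that fits.

move(4), strafe(right, 2)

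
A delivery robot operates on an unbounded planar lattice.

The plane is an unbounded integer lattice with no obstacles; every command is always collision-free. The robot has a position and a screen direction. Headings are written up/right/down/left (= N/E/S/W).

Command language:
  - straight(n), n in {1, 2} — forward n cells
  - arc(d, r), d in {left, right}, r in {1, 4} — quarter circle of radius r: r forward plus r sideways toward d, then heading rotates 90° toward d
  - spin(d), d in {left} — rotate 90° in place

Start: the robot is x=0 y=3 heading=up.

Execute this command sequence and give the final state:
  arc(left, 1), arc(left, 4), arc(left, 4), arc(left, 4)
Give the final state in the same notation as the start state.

begin: x=0 y=3 heading=up
t=1 arc(left, 1) ⇒ x=-1 y=4 heading=left
t=2 arc(left, 4) ⇒ x=-5 y=0 heading=down
t=3 arc(left, 4) ⇒ x=-1 y=-4 heading=right
t=4 arc(left, 4) ⇒ x=3 y=0 heading=up

x=3 y=0 heading=up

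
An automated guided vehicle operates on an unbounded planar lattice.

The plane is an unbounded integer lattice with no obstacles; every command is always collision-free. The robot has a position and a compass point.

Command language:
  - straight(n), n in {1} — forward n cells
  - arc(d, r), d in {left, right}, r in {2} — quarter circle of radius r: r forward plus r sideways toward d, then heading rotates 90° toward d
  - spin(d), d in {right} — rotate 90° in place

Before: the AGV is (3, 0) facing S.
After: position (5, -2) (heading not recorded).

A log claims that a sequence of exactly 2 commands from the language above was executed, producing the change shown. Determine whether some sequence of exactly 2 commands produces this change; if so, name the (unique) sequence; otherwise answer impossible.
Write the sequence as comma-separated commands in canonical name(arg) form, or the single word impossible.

arc(left, 2), spin(right)

key: order matters: swapping arc(left, 2) and spin(right) lands elsewhere
from: (3, 0) facing S
t=1 arc(left, 2) ⇒ (5, -2) facing E
t=2 spin(right) ⇒ (5, -2) facing S
all 16 alternatives checked — unique.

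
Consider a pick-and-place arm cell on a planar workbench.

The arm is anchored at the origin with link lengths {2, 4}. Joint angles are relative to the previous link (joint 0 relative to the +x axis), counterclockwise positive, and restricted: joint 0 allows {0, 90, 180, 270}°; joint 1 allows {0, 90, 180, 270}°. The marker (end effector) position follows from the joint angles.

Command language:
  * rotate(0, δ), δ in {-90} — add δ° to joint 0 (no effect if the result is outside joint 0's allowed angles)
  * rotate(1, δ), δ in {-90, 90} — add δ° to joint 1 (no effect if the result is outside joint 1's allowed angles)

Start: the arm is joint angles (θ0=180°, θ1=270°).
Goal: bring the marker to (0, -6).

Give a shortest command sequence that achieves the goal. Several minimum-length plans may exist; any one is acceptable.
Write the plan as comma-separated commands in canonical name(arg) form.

start: joint angles (θ0=180°, θ1=270°)
1. rotate(1, 90) → joint angles (θ0=180°, θ1=0°)
2. rotate(0, -90) → joint angles (θ0=90°, θ1=0°)
3. rotate(0, -90) → joint angles (θ0=0°, θ1=0°)
4. rotate(0, -90) → joint angles (θ0=270°, θ1=0°)
minimal: 4 command(s), checked below 4.

rotate(1, 90), rotate(0, -90), rotate(0, -90), rotate(0, -90)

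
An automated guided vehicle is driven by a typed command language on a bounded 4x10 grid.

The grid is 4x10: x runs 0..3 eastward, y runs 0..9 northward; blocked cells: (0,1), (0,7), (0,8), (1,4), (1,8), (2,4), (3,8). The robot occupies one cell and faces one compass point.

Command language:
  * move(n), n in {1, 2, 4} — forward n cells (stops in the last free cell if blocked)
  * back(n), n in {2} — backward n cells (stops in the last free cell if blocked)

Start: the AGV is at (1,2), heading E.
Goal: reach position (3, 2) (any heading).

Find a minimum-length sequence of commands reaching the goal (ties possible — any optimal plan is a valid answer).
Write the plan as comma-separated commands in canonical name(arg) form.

move(4)

t0: at (1,2), heading E
t=1 move(4) ⇒ at (3,2), heading E
no 0-step plan works, so 1 is optimal.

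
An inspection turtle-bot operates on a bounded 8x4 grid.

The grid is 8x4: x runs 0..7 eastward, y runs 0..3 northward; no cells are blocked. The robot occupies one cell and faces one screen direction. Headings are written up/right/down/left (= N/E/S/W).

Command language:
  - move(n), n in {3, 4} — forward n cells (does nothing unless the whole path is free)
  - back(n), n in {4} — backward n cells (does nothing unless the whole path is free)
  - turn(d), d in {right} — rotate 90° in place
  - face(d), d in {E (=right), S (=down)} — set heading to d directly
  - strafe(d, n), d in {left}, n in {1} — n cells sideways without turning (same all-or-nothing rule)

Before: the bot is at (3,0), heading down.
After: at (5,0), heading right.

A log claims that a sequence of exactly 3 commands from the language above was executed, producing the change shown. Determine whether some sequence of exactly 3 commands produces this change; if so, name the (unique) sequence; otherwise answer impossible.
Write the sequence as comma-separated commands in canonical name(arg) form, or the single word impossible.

strafe(left, 1), strafe(left, 1), face(E)

key: position moved to (5,0) AND the heading swung to E — translation plus rotation needed
initial: at (3,0), heading down
step 1 (strafe(left, 1)): at (4,0), heading down
step 2 (strafe(left, 1)): at (5,0), heading down
step 3 (face(E)): at (5,0), heading right
uniquely the one of 343 3-step routes that fits.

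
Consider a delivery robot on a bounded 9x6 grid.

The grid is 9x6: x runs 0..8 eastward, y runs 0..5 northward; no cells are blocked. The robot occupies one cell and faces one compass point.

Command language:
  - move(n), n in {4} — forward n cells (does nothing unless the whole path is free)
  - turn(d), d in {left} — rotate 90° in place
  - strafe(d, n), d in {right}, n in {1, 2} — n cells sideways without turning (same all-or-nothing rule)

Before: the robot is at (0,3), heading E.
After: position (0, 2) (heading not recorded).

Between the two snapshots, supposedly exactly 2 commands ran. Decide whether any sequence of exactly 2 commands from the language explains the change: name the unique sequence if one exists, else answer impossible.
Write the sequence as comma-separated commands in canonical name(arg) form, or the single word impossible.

strafe(right, 1), turn(left)

key: order matters: swapping strafe(right, 1) and turn(left) lands elsewhere
begin: at (0,3), heading E
t=1 strafe(right, 1) ⇒ at (0,2), heading E
t=2 turn(left) ⇒ at (0,2), heading N
uniquely the one of 16 2-step routes that fits.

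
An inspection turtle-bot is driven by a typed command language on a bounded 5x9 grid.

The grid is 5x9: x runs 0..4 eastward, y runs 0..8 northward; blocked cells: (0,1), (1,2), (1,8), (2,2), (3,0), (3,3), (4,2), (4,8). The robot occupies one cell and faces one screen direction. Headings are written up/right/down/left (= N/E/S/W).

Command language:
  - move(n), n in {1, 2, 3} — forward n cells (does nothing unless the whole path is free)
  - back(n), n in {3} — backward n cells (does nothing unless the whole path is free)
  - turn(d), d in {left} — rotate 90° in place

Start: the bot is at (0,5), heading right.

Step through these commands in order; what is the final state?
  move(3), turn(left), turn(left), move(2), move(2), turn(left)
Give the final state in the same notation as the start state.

at (1,5), heading down

from: at (0,5), heading right
step 1 (move(3)): at (3,5), heading right
step 2 (turn(left)): at (3,5), heading up
step 3 (turn(left)): at (3,5), heading left
step 4 (move(2)): at (1,5), heading left
step 5 (move(2)): at (1,5), heading left
step 6 (turn(left)): at (1,5), heading down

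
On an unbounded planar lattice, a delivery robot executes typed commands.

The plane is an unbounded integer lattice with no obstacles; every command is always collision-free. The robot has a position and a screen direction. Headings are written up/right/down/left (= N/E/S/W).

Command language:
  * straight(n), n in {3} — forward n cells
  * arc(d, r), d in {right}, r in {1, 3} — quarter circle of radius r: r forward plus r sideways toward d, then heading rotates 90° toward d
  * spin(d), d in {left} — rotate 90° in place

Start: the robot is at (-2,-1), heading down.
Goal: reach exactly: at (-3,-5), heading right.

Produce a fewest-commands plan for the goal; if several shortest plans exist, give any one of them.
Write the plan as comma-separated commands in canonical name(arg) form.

arc(right, 1), spin(left), straight(3), spin(left)

t0: at (-2,-1), heading down
t=1 arc(right, 1) ⇒ at (-3,-2), heading left
t=2 spin(left) ⇒ at (-3,-2), heading down
t=3 straight(3) ⇒ at (-3,-5), heading down
t=4 spin(left) ⇒ at (-3,-5), heading right
no 3-step plan works, so 4 is optimal.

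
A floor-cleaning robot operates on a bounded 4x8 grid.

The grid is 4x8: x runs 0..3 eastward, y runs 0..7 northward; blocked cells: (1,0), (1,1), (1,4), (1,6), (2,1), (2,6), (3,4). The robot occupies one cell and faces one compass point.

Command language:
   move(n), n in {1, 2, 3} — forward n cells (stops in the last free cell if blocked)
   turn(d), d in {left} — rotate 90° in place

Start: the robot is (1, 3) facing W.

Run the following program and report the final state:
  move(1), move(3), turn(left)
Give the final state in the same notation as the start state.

(0, 3) facing S

begin: (1, 3) facing W
1. move(1) → (0, 3) facing W
2. move(3) → (0, 3) facing W
3. turn(left) → (0, 3) facing S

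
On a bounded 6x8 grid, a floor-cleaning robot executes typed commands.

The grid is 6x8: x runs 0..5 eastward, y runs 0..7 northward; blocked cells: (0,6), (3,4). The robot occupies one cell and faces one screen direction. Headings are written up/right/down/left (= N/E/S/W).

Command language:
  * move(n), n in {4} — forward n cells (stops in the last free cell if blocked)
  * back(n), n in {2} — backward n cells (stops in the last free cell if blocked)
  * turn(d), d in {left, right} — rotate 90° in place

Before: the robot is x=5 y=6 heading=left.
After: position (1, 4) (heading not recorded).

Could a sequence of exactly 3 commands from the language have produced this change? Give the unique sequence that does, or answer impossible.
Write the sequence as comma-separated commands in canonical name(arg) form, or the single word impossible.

key: running back(2) before move(4) would end elsewhere — order is forced
begin: x=5 y=6 heading=left
t=1 move(4) ⇒ x=1 y=6 heading=left
t=2 turn(right) ⇒ x=1 y=6 heading=up
t=3 back(2) ⇒ x=1 y=4 heading=up
all 64 alternatives checked — unique.

move(4), turn(right), back(2)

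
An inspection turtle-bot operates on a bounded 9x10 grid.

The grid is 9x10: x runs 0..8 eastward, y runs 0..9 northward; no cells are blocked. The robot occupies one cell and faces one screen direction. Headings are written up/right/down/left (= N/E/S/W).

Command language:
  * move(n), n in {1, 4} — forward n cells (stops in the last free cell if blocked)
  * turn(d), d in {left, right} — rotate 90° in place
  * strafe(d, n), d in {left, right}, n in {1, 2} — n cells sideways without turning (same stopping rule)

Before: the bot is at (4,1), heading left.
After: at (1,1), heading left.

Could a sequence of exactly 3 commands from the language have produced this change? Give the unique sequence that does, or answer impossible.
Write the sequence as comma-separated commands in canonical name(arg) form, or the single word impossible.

move(1), move(1), move(1)

key: heading stays W — no command in the sequence turns
t0: at (4,1), heading left
[1] after move(1): at (3,1), heading left
[2] after move(1): at (2,1), heading left
[3] after move(1): at (1,1), heading left
all 512 alternatives checked — unique.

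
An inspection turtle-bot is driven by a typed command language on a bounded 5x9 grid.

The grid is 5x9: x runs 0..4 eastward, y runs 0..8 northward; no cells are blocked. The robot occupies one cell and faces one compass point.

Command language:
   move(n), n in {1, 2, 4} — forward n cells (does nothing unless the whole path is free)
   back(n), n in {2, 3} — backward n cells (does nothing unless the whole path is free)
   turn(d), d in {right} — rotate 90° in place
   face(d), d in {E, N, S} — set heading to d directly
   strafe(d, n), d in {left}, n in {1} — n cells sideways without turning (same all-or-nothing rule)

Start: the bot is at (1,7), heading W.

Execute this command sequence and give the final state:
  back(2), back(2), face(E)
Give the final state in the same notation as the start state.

at (3,7), heading E

from: at (1,7), heading W
step 1 (back(2)): at (3,7), heading W
step 2 (back(2)): at (3,7), heading W
step 3 (face(E)): at (3,7), heading E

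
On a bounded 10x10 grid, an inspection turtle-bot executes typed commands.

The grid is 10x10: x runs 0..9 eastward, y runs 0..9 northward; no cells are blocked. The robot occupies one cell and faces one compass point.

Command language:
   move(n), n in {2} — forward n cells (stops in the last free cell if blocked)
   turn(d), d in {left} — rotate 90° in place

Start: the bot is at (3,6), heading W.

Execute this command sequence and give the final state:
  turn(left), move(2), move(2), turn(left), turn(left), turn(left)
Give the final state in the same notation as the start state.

begin: at (3,6), heading W
[1] after turn(left): at (3,6), heading S
[2] after move(2): at (3,4), heading S
[3] after move(2): at (3,2), heading S
[4] after turn(left): at (3,2), heading E
[5] after turn(left): at (3,2), heading N
[6] after turn(left): at (3,2), heading W

at (3,2), heading W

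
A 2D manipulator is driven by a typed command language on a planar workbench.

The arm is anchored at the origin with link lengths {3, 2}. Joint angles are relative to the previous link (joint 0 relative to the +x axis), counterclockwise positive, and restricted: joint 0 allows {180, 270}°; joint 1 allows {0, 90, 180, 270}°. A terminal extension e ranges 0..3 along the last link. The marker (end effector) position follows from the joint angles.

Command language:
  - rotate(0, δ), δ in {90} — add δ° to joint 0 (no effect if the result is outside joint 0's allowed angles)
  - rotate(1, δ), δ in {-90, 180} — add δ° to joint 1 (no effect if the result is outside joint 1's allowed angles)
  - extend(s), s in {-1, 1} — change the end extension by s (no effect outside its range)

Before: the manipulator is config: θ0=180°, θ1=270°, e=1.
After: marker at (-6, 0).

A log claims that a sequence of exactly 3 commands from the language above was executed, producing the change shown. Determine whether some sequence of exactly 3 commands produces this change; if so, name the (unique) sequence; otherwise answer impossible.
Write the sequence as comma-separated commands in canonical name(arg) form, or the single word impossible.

rotate(1, -90), rotate(1, -90), rotate(1, -90)

t0: config: θ0=180°, θ1=270°, e=1
t=1 rotate(1, -90) ⇒ config: θ0=180°, θ1=180°, e=1
t=2 rotate(1, -90) ⇒ config: θ0=180°, θ1=90°, e=1
t=3 rotate(1, -90) ⇒ config: θ0=180°, θ1=0°, e=1
all 125 alternatives checked — unique.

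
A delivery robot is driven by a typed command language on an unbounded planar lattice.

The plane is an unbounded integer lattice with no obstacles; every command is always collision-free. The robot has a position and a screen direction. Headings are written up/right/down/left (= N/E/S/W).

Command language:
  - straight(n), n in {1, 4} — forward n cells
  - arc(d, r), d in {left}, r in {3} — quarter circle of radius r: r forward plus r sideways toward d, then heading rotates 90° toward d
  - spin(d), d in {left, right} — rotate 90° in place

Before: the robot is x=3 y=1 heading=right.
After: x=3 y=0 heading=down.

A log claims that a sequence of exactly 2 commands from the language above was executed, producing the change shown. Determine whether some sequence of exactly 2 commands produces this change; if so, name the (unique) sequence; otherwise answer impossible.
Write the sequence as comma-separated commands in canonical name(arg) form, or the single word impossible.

spin(right), straight(1)

key: position moved to (3,0) AND the heading swung to S — translation plus rotation needed
from: x=3 y=1 heading=right
step 1 (spin(right)): x=3 y=1 heading=down
step 2 (straight(1)): x=3 y=0 heading=down
uniquely the one of 25 2-step routes that fits.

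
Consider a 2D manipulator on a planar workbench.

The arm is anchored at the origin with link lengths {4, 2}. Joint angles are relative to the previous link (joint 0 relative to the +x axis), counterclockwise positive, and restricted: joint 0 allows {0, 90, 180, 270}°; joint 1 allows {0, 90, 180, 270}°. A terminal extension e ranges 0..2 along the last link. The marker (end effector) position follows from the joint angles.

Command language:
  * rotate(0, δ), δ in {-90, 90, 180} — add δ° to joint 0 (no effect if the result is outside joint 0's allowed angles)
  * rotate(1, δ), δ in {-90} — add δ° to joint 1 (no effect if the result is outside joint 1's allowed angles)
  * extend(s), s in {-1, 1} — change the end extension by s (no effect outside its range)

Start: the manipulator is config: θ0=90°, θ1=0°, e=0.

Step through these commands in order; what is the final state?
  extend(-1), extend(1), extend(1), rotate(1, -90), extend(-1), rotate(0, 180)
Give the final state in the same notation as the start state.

t0: config: θ0=90°, θ1=0°, e=0
t=1 extend(-1) ⇒ config: θ0=90°, θ1=0°, e=0
t=2 extend(1) ⇒ config: θ0=90°, θ1=0°, e=1
t=3 extend(1) ⇒ config: θ0=90°, θ1=0°, e=2
t=4 rotate(1, -90) ⇒ config: θ0=90°, θ1=270°, e=2
t=5 extend(-1) ⇒ config: θ0=90°, θ1=270°, e=1
t=6 rotate(0, 180) ⇒ config: θ0=270°, θ1=270°, e=1

config: θ0=270°, θ1=270°, e=1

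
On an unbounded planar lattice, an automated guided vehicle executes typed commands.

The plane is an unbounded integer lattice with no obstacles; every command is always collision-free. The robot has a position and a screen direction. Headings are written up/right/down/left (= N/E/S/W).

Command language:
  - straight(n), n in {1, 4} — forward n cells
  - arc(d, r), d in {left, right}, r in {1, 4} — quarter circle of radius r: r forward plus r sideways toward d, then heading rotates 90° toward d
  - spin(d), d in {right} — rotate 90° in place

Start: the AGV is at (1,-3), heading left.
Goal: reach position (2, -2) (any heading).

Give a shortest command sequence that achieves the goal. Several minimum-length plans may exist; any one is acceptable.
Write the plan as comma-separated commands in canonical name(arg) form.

initial: at (1,-3), heading left
1. spin(right) → at (1,-3), heading up
2. arc(right, 1) → at (2,-2), heading right
no 1-step plan works, so 2 is optimal.

spin(right), arc(right, 1)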